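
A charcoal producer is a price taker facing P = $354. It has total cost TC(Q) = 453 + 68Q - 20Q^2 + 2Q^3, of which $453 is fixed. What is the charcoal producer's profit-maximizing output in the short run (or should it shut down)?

Produce at Q = 11

Strip out fixed cost: VC = 68Q - 20Q^2 + 2Q^3. Then AVC = 68 - 20Q + 2Q^2 and MC = 68 - 40Q + 6Q^2.
AVC is minimized where dAVC/dQ = -20 + 4Q = 0, at Q = 5; min AVC = 68 - 20·5 + 2·5^2 = $18.
P = $354 exceeds min AVC = $18, so the firm stays open.
P = MC gives -286 - 40Q + 6Q^2 = 0, with roots -13/3 and 11. Take the larger (rising MC): Q* = 11.
Check: AVC at Q = 11 is $90 ≤ P, so revenue covers variable cost.
Profit = P·Q − TC = 354·11 − 1443 = $2451.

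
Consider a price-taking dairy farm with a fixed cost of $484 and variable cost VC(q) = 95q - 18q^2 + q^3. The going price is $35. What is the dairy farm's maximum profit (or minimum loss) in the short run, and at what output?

AVC = 95 - 18q + q^2; min AVC = $14 at q = 9. Since P = $35 ≥ min AVC, the firm produces.
MC = 95 - 36q + 3q^2. Setting P = MC and taking the root on the rising branch gives q* = 10.
TR = 35·10 = 350. TC = 484 + 150 = 634. Profit = 350 − 634 = -$284.
Shutting down would mean losing the fixed cost of $484, so operating at a loss of $284 is better by $200.

Profit = -$284 at q = 10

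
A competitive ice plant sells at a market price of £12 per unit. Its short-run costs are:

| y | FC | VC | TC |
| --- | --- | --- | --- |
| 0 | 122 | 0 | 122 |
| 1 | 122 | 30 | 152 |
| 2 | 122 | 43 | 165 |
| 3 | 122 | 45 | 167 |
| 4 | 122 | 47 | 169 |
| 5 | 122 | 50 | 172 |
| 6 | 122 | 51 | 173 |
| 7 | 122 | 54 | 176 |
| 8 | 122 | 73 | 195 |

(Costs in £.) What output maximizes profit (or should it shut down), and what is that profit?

y = 7; profit = -£92

Compute π = P·y − TC at each output: y=0: -122; y=1: -140; y=2: -141; y=3: -131; y=4: -121; y=5: -112; y=6: -101; y=7: -92; y=8: -99.
Profit is maximized at y = 7. AVC there is 54/7 = £7.71 ≤ P, so producing beats shutting down (which would give -£122).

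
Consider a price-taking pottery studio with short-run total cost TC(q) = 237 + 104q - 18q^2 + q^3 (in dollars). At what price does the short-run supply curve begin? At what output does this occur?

Short-run supply begins at min AVC. From VC = 104q - 18q^2 + q^3, AVC = 104 - 18q + q^2.
dAVC/dq = -18 + 2q = 0 gives q = 9. min AVC = 104 - 18·9 + 9^2 = 23.
For P < $23 the firm produces nothing.

$23 per unit, at q = 9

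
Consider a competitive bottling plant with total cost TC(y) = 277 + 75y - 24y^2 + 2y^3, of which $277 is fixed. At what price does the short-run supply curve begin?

$3 per unit

Short-run supply begins at min AVC. From VC = 75y - 24y^2 + 2y^3, AVC = 75 - 24y + 2y^2.
dAVC/dy = -24 + 4y = 0 gives y = 6. min AVC = 75 - 24·6 + 2·6^2 = 3.
The firm shuts down for any P below $3.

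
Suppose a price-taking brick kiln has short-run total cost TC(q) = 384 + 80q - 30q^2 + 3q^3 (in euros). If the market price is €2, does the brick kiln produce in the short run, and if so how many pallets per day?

Shut down

From TC, MC = TC'(q) = 80 - 60q + 9q^2 and AVC = VC/q = 80 - 30q + 3q^2.
AVC hits its minimum where MC = AVC, at q = 5, giving min AVC = 80 - 30·5 + 3·5^2 = €5.
P = €2 lies below min AVC = €5; no output level covers variable cost.
Shutting down limits the loss to fixed cost, €384.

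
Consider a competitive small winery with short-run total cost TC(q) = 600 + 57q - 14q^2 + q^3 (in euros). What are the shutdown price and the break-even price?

Shutdown price = €8; break-even price = €77

Shutdown price = min AVC. AVC = 57 - 14q + q^2, with vertex at q = 7 and minimum €8.
ATC = 600/q + 57 - 14q + q^2. Setting dATC/dq = −600/q^2 − 14 + 2q = 0 gives q = 10 (since 2·10^3 − 14·10^2 = 600).
min ATC = 600/10 + 57 − 14·10 + 10^2 = €77. That is the break-even price.
For €8 ≤ P < €77 the firm produces at a loss; below €8 it shuts down.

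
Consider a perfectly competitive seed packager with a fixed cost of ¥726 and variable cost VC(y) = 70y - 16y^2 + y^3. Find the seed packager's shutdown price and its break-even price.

Shutdown price = ¥6; break-even price = ¥81

AVC = 70 - 16y + y^2; minimized at y = 8, giving min AVC = ¥6. That is the shutdown price.
ATC = 726/y + 70 - 16y + y^2. Setting dATC/dy = −726/y^2 − 16 + 2y = 0 gives y = 11 (since 2·11^3 − 16·11^2 = 726).
min ATC = 726/11 + 70 − 16·11 + 11^2 = ¥81. That is the break-even price.
For ¥6 ≤ P < ¥81 the firm produces at a loss; below ¥6 it shuts down.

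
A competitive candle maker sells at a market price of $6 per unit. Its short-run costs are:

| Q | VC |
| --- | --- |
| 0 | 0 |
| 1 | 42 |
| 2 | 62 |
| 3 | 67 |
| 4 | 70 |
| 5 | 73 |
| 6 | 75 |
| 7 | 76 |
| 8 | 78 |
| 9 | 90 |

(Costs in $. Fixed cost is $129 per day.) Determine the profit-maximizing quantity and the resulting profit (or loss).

Compute π = P·Q − TC at each output: Q=0: -129; Q=1: -165; Q=2: -179; Q=3: -178; Q=4: -175; Q=5: -172; Q=6: -168; Q=7: -163; Q=8: -159; Q=9: -165.
Profit is highest at Q = 0. Equivalently, the lowest AVC in the table is 78/8 ≈ $9.75 at Q = 8, and P = $6 falls below it — price never covers variable cost, so the firm shuts down and loses only its fixed cost.

Q = 0 (shut down); profit = -$129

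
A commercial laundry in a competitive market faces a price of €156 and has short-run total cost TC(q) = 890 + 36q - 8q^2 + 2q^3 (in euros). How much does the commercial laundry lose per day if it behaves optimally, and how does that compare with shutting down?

Profit = -€314 at q = 6

AVC = 36 - 8q + 2q^2 has its minimum €28 at q = 2; price €156 clears that bar, so the firm operates.
MC = 36 - 16q + 6q^2. Setting P = MC and taking the root on the rising branch gives q* = 6.
TR = 156·6 = 936. TC = 890 + 360 = 1250. Profit = 936 − 1250 = -€314.
By producing, the firm covers all variable cost plus €576 of fixed cost; shutting down would lose the full €890.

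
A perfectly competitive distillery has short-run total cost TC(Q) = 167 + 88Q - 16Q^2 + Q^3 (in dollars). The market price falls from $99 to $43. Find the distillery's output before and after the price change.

AVC = 88 - 16Q + Q^2, minimized at Q = 8 where min AVC = $24. MC = 88 - 32Q + 3Q^2.
At P = $99 ≥ min AVC, set P = MC on the rising branch: Q = 11.
At P = $43 ≥ min AVC, set P = MC: Q = 9. The firm stays open but cuts output.

Output falls from 11 to 9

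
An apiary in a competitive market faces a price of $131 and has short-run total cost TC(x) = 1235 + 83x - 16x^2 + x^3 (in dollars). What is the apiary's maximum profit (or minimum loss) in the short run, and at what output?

AVC = 83 - 16x + x^2; min AVC = $19 at x = 8. Since P = $131 ≥ min AVC, the firm produces.
With MC = 83 - 32x + 3x^2, P = MC on the upward-sloping part at x* = 12.
TR = 131·12 = 1572. TC = 1235 + 420 = 1655. Profit = 1572 − 1655 = -$83.
By producing, the firm covers all variable cost plus $1152 of fixed cost; shutting down would lose the full $1235.

Profit = -$83 at x = 12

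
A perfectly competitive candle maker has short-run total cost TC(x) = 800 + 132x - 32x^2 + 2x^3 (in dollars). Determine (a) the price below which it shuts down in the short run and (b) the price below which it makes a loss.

Shutdown price = $4; break-even price = $92

AVC = 132 - 32x + 2x^2; minimized at x = 8, giving min AVC = $4. That is the shutdown price.
ATC = 800/x + 132 - 32x + 2x^2. Setting dATC/dx = −800/x^2 − 32 + 4x = 0 gives x = 10 (since 4·10^3 − 32·10^2 = 800).
min ATC = 800/10 + 132 − 32·10 + 2·10^2 = $92. That is the break-even price.
For $4 ≤ P < $92 the firm produces at a loss; below $4 it shuts down.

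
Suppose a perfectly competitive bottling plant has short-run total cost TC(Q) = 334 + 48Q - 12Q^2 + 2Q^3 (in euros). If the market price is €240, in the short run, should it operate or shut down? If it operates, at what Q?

Variable cost is VC = 48Q - 12Q^2 + 2Q^3, so AVC = VC/Q = 48 - 12Q + 2Q^2 and MC = dTC/dQ = 48 - 24Q + 6Q^2.
AVC is minimized where dAVC/dQ = -12 + 4Q = 0, at Q = 3; min AVC = 48 - 12·3 + 2·3^2 = €30.
Because €240 ≥ €30, revenue can cover variable cost; the firm operates.
Solving P = MC: -192 - 24Q + 6Q^2 = 0 ⇒ Q = -4 or 8. On the upward-sloping branch, Q* = 8.
Check: AVC at Q = 8 is €80 ≤ P, so revenue covers variable cost.
Profit = P·Q − TC = 240·8 − 974 = €946.

Produce at Q = 8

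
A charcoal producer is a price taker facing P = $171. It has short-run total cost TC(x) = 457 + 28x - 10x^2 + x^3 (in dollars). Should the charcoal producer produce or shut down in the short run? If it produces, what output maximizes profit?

Strip out fixed cost: VC = 28x - 10x^2 + x^3. Then AVC = 28 - 10x + x^2 and MC = 28 - 20x + 3x^2.
The AVC parabola has its vertex at x = 10/2 = 5, where AVC = 28 - 10·5 + 5^2 = $3.
P = $171 exceeds min AVC = $3, so the firm stays open.
Set P = MC: 171 = 28 - 20x + 3x^2 → -143 - 20x + 3x^2 = 0. The roots are x = -13/3 and x = 11; the profit-maximizing output is on the rising part of MC, so x* = 11.
Check: AVC at x = 11 is $39 ≤ P, so revenue covers variable cost.
Profit = P·x − TC = 171·11 − 886 = $995.

Produce at x = 11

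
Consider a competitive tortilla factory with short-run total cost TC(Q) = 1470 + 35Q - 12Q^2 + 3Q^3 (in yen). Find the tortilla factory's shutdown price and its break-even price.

Shutdown price = ¥23; break-even price = ¥308

AVC = 35 - 12Q + 3Q^2; minimized at Q = 2, giving min AVC = ¥23. That is the shutdown price.
ATC = 1470/Q + 35 - 12Q + 3Q^2. Setting dATC/dQ = −1470/Q^2 − 12 + 6Q = 0 gives Q = 7 (since 6·7^3 − 12·7^2 = 1470).
min ATC = 1470/7 + 35 − 12·7 + 3·7^2 = ¥308. That is the break-even price.
Between these two prices the firm operates at a loss; above ¥308 it earns a profit.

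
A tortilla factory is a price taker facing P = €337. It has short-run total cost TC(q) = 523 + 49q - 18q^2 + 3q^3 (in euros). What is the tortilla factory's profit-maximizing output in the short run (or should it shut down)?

Strip out fixed cost: VC = 49q - 18q^2 + 3q^3. Then AVC = 49 - 18q + 3q^2 and MC = 49 - 36q + 9q^2.
The AVC parabola has its vertex at q = 18/6 = 3, where AVC = 49 - 18·3 + 3·3^2 = €22.
P = €337 exceeds min AVC = €22, so the firm stays open.
P = MC gives -288 - 36q + 9q^2 = 0, with roots -4 and 8. Take the larger (rising MC): q* = 8.
Check: AVC at q = 8 is €97 ≤ P, so revenue covers variable cost.
Profit = P·q − TC = 337·8 − 1299 = €1397.

Produce at q = 8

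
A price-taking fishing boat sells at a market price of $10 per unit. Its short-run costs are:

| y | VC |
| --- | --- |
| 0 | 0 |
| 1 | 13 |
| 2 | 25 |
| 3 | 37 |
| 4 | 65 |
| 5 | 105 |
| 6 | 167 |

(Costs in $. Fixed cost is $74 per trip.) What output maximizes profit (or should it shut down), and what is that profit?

Profit at each row (π = 10y − TC): y=0: -74; y=1: -77; y=2: -79; y=3: -81; y=4: -99; y=5: -129; y=6: -181.
Profit is highest at y = 0. Equivalently, the lowest AVC in the table is 37/3 ≈ $12.33 at y = 3, and P = $10 falls below it — price never covers variable cost, so the firm shuts down and loses only its fixed cost.

y = 0 (shut down); profit = -$74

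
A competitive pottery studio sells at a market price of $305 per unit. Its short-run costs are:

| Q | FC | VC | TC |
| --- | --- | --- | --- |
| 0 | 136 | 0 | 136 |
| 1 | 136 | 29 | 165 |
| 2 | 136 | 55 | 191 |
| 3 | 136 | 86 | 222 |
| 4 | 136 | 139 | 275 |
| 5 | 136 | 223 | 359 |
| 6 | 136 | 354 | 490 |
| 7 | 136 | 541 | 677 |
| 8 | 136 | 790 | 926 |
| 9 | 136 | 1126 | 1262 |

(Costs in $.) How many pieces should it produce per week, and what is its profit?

Q = 8; profit = $1514

Tabulate TR − TC: Q=0: -136; Q=1: 140; Q=2: 419; Q=3: 693; Q=4: 945; Q=5: 1166; Q=6: 1340; Q=7: 1458; Q=8: 1514; Q=9: 1483.
Profit is maximized at Q = 8. AVC there is 790/8 = $98.75 ≤ P, so producing beats shutting down (which would give -$136).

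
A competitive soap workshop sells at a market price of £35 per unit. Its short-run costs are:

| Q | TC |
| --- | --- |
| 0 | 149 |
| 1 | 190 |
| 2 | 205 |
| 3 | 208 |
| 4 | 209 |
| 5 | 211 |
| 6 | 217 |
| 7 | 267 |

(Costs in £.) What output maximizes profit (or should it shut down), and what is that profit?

Tabulate TR − TC: Q=0: -149; Q=1: -155; Q=2: -135; Q=3: -103; Q=4: -69; Q=5: -36; Q=6: -7; Q=7: -22.
Profit is maximized at Q = 6. AVC there is 68/6 = £11.33 ≤ P, so producing beats shutting down (which would give -£149).

Q = 6; profit = -£7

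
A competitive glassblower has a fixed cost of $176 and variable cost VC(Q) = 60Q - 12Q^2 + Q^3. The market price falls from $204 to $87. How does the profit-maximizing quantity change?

Output falls from 12 to 9

AVC = 60 - 12Q + Q^2, minimized at Q = 6 where min AVC = $24. MC = 60 - 24Q + 3Q^2.
With P = $204 above the shutdown price, P = MC gives Q = 12.
At P = $87 ≥ min AVC, set P = MC: Q = 9. The firm stays open but cuts output.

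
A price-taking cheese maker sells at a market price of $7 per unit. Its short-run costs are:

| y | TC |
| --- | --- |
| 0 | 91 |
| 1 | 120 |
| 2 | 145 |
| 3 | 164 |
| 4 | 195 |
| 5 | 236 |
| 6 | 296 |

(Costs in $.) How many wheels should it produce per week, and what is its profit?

Tabulate TR − TC: y=0: -91; y=1: -113; y=2: -131; y=3: -143; y=4: -167; y=5: -201; y=6: -254.
Profit is highest at y = 0. Equivalently, the lowest AVC in the table is 73/3 ≈ $24.33 at y = 3, and P = $7 falls below it — price never covers variable cost, so the firm shuts down and loses only its fixed cost.

y = 0 (shut down); profit = -$91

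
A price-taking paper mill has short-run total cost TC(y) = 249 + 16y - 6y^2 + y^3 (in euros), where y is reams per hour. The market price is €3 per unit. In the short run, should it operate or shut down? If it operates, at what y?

Variable cost is VC = 16y - 6y^2 + y^3, so AVC = VC/y = 16 - 6y + y^2 and MC = dTC/dy = 16 - 12y + 3y^2.
AVC is minimized where dAVC/dy = -6 + 2y = 0, at y = 3; min AVC = 16 - 6·3 + 3^2 = €7.
Since P = €3 < min AVC = €7, price fails to cover variable cost at any output.
Best response: produce nothing and absorb the €249 fixed cost.

Shut down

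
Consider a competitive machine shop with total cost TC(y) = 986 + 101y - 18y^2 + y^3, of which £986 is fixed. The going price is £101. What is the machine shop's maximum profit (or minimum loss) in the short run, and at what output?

Profit = -£122 at y = 12

AVC = 101 - 18y + y^2 has its minimum £20 at y = 9; price £101 clears that bar, so the firm operates.
MC = 101 - 36y + 3y^2. Setting P = MC and taking the root on the rising branch gives y* = 12.
TR = 101·12 = 1212. TC = 986 + 348 = 1334. Profit = 1212 − 1334 = -£122.
By producing, the firm covers all variable cost plus £864 of fixed cost; shutting down would lose the full £986.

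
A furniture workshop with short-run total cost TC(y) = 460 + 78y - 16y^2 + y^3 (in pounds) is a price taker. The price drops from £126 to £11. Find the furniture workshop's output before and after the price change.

AVC = 78 - 16y + y^2, minimized at y = 8 where min AVC = £14. MC = 78 - 32y + 3y^2.
At P = £126 ≥ min AVC, set P = MC on the rising branch: y = 12.
At P = £11 < min AVC = £14, price no longer covers variable cost at any output, so the firm shuts down: y = 0.

Output falls from 12 to 0 (the firm shuts down)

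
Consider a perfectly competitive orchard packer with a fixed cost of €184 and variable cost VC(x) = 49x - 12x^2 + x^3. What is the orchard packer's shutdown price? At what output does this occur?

€13 per unit, at x = 6

Short-run supply begins at min AVC. From VC = 49x - 12x^2 + x^3, AVC = 49 - 12x + x^2.
At the minimum of AVC, MC = AVC. MC = 49 - 24x + 3x^2; setting MC = AVC gives 2x^2 - 12x = 0, so x = 6. min AVC = 13.
So the shutdown price is €13.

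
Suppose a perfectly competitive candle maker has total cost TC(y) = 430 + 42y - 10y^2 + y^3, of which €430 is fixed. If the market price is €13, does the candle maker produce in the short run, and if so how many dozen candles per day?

From TC, MC = TC'(y) = 42 - 20y + 3y^2 and AVC = VC/y = 42 - 10y + y^2.
The AVC parabola has its vertex at y = 10/2 = 5, where AVC = 42 - 10·5 + 5^2 = €17.
With P < min AVC (€13 < €17), every unit sold adds to the loss.
Best response: produce nothing and absorb the €430 fixed cost.

Shut down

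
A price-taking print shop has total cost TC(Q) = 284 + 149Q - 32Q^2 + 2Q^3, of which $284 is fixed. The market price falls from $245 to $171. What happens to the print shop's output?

MC = 149 - 64Q + 6Q^2; the shutdown threshold is min AVC = $21 (at Q = 8).
With P = $245 above the shutdown price, P = MC gives Q = 12.
At P = $171 ≥ min AVC, set P = MC: Q = 11. The firm stays open but cuts output.

Output falls from 12 to 11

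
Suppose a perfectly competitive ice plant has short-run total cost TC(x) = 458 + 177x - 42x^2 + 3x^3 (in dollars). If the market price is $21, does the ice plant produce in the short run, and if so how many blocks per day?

Variable cost is VC = 177x - 42x^2 + 3x^3, so AVC = VC/x = 177 - 42x + 3x^2 and MC = dTC/dx = 177 - 84x + 9x^2.
AVC hits its minimum where MC = AVC, at x = 7, giving min AVC = 177 - 42·7 + 3·7^2 = $30.
Since P = $21 < min AVC = $30, price fails to cover variable cost at any output.
The firm minimizes its loss by shutting down and losing only its fixed cost of $458.

Shut down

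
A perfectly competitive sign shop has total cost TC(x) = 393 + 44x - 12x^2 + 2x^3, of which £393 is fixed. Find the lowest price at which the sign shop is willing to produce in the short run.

£26 per unit

The shutdown price is the minimum of AVC. VC = 44x - 12x^2 + 2x^3, so AVC = 44 - 12x + 2x^2.
At the minimum of AVC, MC = AVC. MC = 44 - 24x + 6x^2; setting MC = AVC gives 4x^2 - 12x = 0, so x = 3. min AVC = 26.
For P < £26 the firm produces nothing.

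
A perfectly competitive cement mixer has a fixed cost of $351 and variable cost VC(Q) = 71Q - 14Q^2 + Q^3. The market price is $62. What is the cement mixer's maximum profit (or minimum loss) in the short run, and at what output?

Profit = -$27 at Q = 9

AVC = 71 - 14Q + Q^2; min AVC = $22 at Q = 7. Since P = $62 ≥ min AVC, the firm produces.
With MC = 71 - 28Q + 3Q^2, P = MC on the upward-sloping part at Q* = 9.
TR = 62·9 = 558. TC = 351 + 234 = 585. Profit = 558 − 585 = -$27.
That loss of $27 beats the $351 the firm would lose by shutting down; producing recovers $324 of fixed cost.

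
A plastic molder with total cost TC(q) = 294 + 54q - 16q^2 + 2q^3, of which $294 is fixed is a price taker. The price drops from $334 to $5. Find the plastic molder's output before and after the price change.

Output falls from 10 to 0 (the firm shuts down)

AVC = 54 - 16q + 2q^2, minimized at q = 4 where min AVC = $22. MC = 54 - 32q + 6q^2.
With P = $334 above the shutdown price, P = MC gives q = 10.
At P = $5 < min AVC = $22, price no longer covers variable cost at any output, so the firm shuts down: q = 0.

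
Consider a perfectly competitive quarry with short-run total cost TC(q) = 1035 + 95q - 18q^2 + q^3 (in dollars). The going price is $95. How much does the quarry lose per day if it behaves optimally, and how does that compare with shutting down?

Profit = -$171 at q = 12

AVC = 95 - 18q + q^2 has its minimum $14 at q = 9; price $95 clears that bar, so the firm operates.
With MC = 95 - 36q + 3q^2, P = MC on the upward-sloping part at q* = 12.
TR = 95·12 = 1140. TC = 1035 + 276 = 1311. Profit = 1140 − 1311 = -$171.
By producing, the firm covers all variable cost plus $864 of fixed cost; shutting down would lose the full $1035.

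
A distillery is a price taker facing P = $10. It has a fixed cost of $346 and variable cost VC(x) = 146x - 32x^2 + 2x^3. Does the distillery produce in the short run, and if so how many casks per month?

Shut down

Variable cost is VC = 146x - 32x^2 + 2x^3, so AVC = VC/x = 146 - 32x + 2x^2 and MC = dTC/dx = 146 - 64x + 6x^2.
The AVC parabola has its vertex at x = 32/4 = 8, where AVC = 146 - 32·8 + 2·8^2 = $18.
P = $10 lies below min AVC = $18; no output level covers variable cost.
The firm minimizes its loss by shutting down and losing only its fixed cost of $346.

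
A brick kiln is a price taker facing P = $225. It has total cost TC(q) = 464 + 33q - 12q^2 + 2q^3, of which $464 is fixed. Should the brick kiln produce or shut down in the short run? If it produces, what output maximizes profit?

Produce at q = 8

Variable cost is VC = 33q - 12q^2 + 2q^3, so AVC = VC/q = 33 - 12q + 2q^2 and MC = dTC/dq = 33 - 24q + 6q^2.
The AVC parabola has its vertex at q = 12/4 = 3, where AVC = 33 - 12·3 + 2·3^2 = $15.
Since P = $225 ≥ min AVC = $15, price covers variable cost and the firm should produce.
Set P = MC: 225 = 33 - 24q + 6q^2 → -192 - 24q + 6q^2 = 0. The roots are q = -4 and q = 8; the profit-maximizing output is on the rising part of MC, so q* = 8.
Check: AVC at q = 8 is $65 ≤ P, so revenue covers variable cost.
Profit = P·q − TC = 225·8 − 984 = $816.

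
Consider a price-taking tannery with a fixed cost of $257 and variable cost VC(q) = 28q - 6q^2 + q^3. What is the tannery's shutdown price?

$19 per unit

The shutdown price is the minimum of AVC. VC = 28q - 6q^2 + q^3, so AVC = 28 - 6q + q^2.
dAVC/dq = -6 + 2q = 0 gives q = 3. min AVC = 28 - 6·3 + 3^2 = 19.
The firm shuts down for any P below $19.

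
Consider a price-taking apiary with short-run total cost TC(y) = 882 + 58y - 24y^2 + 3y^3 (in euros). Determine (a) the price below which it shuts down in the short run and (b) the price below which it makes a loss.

Shutdown price = €10; break-even price = €163

Shutdown price = min AVC. AVC = 58 - 24y + 3y^2, with vertex at y = 4 and minimum €10.
ATC = 882/y + 58 - 24y + 3y^2. Setting dATC/dy = −882/y^2 − 24 + 6y = 0 gives y = 7 (since 6·7^3 − 24·7^2 = 882).
min ATC = 882/7 + 58 − 24·7 + 3·7^2 = €163. That is the break-even price.
Between these two prices the firm operates at a loss; above €163 it earns a profit.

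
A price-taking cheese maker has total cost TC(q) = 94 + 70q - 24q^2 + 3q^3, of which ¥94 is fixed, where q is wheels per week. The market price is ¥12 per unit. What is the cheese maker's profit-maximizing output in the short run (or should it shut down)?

Strip out fixed cost: VC = 70q - 24q^2 + 3q^3. Then AVC = 70 - 24q + 3q^2 and MC = 70 - 48q + 9q^2.
AVC is minimized where dAVC/dq = -24 + 6q = 0, at q = 4; min AVC = 70 - 24·4 + 3·4^2 = ¥22.
P = ¥12 lies below min AVC = ¥22; no output level covers variable cost.
Shutting down limits the loss to fixed cost, ¥94.

Shut down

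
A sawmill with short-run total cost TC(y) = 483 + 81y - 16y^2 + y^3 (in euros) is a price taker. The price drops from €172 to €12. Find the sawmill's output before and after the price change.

Output falls from 13 to 0 (the firm shuts down)

MC = 81 - 32y + 3y^2; the shutdown threshold is min AVC = €17 (at y = 8).
With P = €172 above the shutdown price, P = MC gives y = 13.
At P = €12 < min AVC = €17, price no longer covers variable cost at any output, so the firm shuts down: y = 0.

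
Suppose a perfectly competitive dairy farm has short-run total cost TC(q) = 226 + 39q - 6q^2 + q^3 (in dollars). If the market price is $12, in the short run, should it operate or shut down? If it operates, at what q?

From TC, MC = TC'(q) = 39 - 12q + 3q^2 and AVC = VC/q = 39 - 6q + q^2.
AVC is minimized where dAVC/dq = -6 + 2q = 0, at q = 3; min AVC = 39 - 6·3 + 3^2 = $30.
Since P = $12 < min AVC = $30, price fails to cover variable cost at any output.
Shutting down limits the loss to fixed cost, $226.

Shut down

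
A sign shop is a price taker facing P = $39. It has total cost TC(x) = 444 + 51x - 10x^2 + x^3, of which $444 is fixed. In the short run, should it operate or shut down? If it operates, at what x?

Produce at x = 6

From TC, MC = TC'(x) = 51 - 20x + 3x^2 and AVC = VC/x = 51 - 10x + x^2.
AVC is minimized where dAVC/dx = -10 + 2x = 0, at x = 5; min AVC = 51 - 10·5 + 5^2 = $26.
P = $39 exceeds min AVC = $26, so the firm stays open.
P = MC gives 12 - 20x + 3x^2 = 0, with roots 2/3 and 6. Take the larger (rising MC): x* = 6.
Check: AVC at x = 6 is $27 ≤ P, so revenue covers variable cost.
Profit = P·x − TC = 39·6 − 606 = -$372, a loss, but smaller than the $444 fixed cost the firm would lose by shutting down.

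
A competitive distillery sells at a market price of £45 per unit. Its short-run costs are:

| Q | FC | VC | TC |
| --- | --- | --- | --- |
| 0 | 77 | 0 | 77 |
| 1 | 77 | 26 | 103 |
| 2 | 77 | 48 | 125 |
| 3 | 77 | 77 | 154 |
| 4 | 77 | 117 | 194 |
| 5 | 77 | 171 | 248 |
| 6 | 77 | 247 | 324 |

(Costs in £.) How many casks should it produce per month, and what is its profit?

Q = 4; profit = -£14

Compute π = P·Q − TC at each output: Q=0: -77; Q=1: -58; Q=2: -35; Q=3: -19; Q=4: -14; Q=5: -23; Q=6: -54.
Profit is maximized at Q = 4. AVC there is 117/4 = £29.25 ≤ P, so producing beats shutting down (which would give -£77).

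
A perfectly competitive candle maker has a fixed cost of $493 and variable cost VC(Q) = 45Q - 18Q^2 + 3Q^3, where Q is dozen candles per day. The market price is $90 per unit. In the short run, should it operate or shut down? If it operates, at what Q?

From TC, MC = TC'(Q) = 45 - 36Q + 9Q^2 and AVC = VC/Q = 45 - 18Q + 3Q^2.
The AVC parabola has its vertex at Q = 18/6 = 3, where AVC = 45 - 18·3 + 3·3^2 = $18.
P = $90 exceeds min AVC = $18, so the firm stays open.
Solving P = MC: -45 - 36Q + 9Q^2 = 0 ⇒ Q = -1 or 5. On the upward-sloping branch, Q* = 5.
Check: AVC at Q = 5 is $30 ≤ P, so revenue covers variable cost.
Profit = P·Q − TC = 90·5 − 643 = -$193, a loss, but smaller than the $493 fixed cost the firm would lose by shutting down.

Produce at Q = 5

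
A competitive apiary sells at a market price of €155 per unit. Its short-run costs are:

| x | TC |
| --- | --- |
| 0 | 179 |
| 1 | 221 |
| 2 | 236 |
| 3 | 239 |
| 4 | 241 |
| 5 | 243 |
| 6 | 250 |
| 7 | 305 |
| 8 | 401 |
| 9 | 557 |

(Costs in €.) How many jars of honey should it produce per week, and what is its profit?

Profit at each row (π = 155x − TC): x=0: -179; x=1: -66; x=2: 74; x=3: 226; x=4: 379; x=5: 532; x=6: 680; x=7: 780; x=8: 839; x=9: 838.
Profit is maximized at x = 8. AVC there is 222/8 = €27.75 ≤ P, so producing beats shutting down (which would give -€179).

x = 8; profit = €839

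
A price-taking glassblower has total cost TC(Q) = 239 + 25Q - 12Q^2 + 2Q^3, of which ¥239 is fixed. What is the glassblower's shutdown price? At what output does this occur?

¥7 per unit, at Q = 3

Short-run supply begins at min AVC. From VC = 25Q - 12Q^2 + 2Q^3, AVC = 25 - 12Q + 2Q^2.
dAVC/dQ = -12 + 4Q = 0 gives Q = 3. min AVC = 25 - 12·3 + 2·3^2 = 7.
The firm shuts down for any P below ¥7.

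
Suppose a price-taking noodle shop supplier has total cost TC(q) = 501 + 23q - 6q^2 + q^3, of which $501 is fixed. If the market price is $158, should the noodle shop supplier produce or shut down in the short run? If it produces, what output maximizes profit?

Produce at q = 9

From TC, MC = TC'(q) = 23 - 12q + 3q^2 and AVC = VC/q = 23 - 6q + q^2.
AVC hits its minimum where MC = AVC, at q = 3, giving min AVC = 23 - 6·3 + 3^2 = $14.
P = $158 exceeds min AVC = $14, so the firm stays open.
P = MC gives -135 - 12q + 3q^2 = 0, with roots -5 and 9. Take the larger (rising MC): q* = 9.
Check: AVC at q = 9 is $50 ≤ P, so revenue covers variable cost.
Profit = P·q − TC = 158·9 − 951 = $471.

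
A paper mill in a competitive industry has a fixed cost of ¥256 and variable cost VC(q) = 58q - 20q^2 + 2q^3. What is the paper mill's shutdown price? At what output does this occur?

The firm shuts down when price falls below the minimum of average variable cost. AVC = VC/q = 58 - 20q + 2q^2.
dAVC/dq = -20 + 4q = 0 gives q = 5. min AVC = 58 - 20·5 + 2·5^2 = 8.
The firm shuts down for any P below ¥8.

¥8 per unit, at q = 5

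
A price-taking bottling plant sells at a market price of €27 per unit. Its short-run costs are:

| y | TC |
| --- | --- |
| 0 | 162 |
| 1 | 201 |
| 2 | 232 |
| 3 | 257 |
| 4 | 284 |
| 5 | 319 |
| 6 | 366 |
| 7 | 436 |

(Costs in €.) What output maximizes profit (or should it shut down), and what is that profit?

Profit at each row (π = 27y − TC): y=0: -162; y=1: -174; y=2: -178; y=3: -176; y=4: -176; y=5: -184; y=6: -204; y=7: -247.
Profit is highest at y = 0. Equivalently, the lowest AVC in the table is 122/4 ≈ €30.50 at y = 4, and P = €27 falls below it — price never covers variable cost, so the firm shuts down and loses only its fixed cost.

y = 0 (shut down); profit = -€162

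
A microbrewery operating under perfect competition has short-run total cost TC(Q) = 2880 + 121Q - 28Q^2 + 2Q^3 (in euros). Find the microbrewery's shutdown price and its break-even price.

Shutdown price = €23; break-even price = €313

Shutdown price = min AVC. AVC = 121 - 28Q + 2Q^2, with vertex at Q = 7 and minimum €23.
ATC = 2880/Q + 121 - 28Q + 2Q^2. Setting dATC/dQ = −2880/Q^2 − 28 + 4Q = 0 gives Q = 12 (since 4·12^3 − 28·12^2 = 2880).
min ATC = 2880/12 + 121 − 28·12 + 2·12^2 = €313. That is the break-even price.
For €23 ≤ P < €313 the firm produces at a loss; below €23 it shuts down.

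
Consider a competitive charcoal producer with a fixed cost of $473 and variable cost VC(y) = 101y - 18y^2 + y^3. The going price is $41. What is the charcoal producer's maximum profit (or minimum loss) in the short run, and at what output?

AVC = 101 - 18y + y^2 has its minimum $20 at y = 9; price $41 clears that bar, so the firm operates.
MC = 101 - 36y + 3y^2. Setting P = MC and taking the root on the rising branch gives y* = 10.
TR = 41·10 = 410. TC = 473 + 210 = 683. Profit = 410 − 683 = -$273.
That loss of $273 beats the $473 the firm would lose by shutting down; producing recovers $200 of fixed cost.

Profit = -$273 at y = 10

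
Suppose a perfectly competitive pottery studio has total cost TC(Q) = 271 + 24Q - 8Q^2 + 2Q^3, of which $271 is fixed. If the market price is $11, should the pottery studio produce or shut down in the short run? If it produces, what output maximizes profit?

From TC, MC = TC'(Q) = 24 - 16Q + 6Q^2 and AVC = VC/Q = 24 - 8Q + 2Q^2.
The AVC parabola has its vertex at Q = 8/4 = 2, where AVC = 24 - 8·2 + 2·2^2 = $16.
Since P = $11 < min AVC = $16, price fails to cover variable cost at any output.
Best response: produce nothing and absorb the $271 fixed cost.

Shut down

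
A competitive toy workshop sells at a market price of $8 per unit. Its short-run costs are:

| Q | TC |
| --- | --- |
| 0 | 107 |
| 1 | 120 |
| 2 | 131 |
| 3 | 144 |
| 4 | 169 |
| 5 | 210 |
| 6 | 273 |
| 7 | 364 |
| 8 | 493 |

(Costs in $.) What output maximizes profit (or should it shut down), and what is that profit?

Profit at each row (π = 8Q − TC): Q=0: -107; Q=1: -112; Q=2: -115; Q=3: -120; Q=4: -137; Q=5: -170; Q=6: -225; Q=7: -308; Q=8: -429.
Profit is highest at Q = 0. Equivalently, the lowest AVC in the table is 24/2 ≈ $12 at Q = 2, and P = $8 falls below it — price never covers variable cost, so the firm shuts down and loses only its fixed cost.

Q = 0 (shut down); profit = -$107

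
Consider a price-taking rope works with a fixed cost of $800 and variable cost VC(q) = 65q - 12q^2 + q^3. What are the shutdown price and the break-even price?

Shutdown price = $29; break-even price = $125

Shutdown price = min AVC. AVC = 65 - 12q + q^2, with vertex at q = 6 and minimum $29.
ATC = 800/q + 65 - 12q + q^2. Setting dATC/dq = −800/q^2 − 12 + 2q = 0 gives q = 10 (since 2·10^3 − 12·10^2 = 800).
min ATC = 800/10 + 65 − 12·10 + 10^2 = $125. That is the break-even price.
Between these two prices the firm operates at a loss; above $125 it earns a profit.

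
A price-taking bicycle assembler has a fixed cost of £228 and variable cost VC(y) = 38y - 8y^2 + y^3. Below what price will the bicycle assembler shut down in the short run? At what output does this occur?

The firm shuts down when price falls below the minimum of average variable cost. AVC = VC/y = 38 - 8y + y^2.
dAVC/dy = -8 + 2y = 0 gives y = 4. min AVC = 38 - 8·4 + 4^2 = 22.
So the shutdown price is £22.

£22 per unit, at y = 4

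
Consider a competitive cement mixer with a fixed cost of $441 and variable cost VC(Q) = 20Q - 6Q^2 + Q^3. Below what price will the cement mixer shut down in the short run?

Short-run supply begins at min AVC. From VC = 20Q - 6Q^2 + Q^3, AVC = 20 - 6Q + Q^2.
At the minimum of AVC, MC = AVC. MC = 20 - 12Q + 3Q^2; setting MC = AVC gives 2Q^2 - 6Q = 0, so Q = 3. min AVC = 11.
For P < $11 the firm produces nothing.

$11 per unit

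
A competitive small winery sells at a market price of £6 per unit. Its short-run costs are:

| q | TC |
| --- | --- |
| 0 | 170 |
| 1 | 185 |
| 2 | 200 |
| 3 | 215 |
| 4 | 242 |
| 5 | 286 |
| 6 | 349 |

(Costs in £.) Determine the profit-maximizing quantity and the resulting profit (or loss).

Profit at each row (π = 6q − TC): q=0: -170; q=1: -179; q=2: -188; q=3: -197; q=4: -218; q=5: -256; q=6: -313.
Profit is highest at q = 0. Equivalently, the lowest AVC in the table is 15/1 ≈ £15 at q = 1, and P = £6 falls below it — price never covers variable cost, so the firm shuts down and loses only its fixed cost.

q = 0 (shut down); profit = -£170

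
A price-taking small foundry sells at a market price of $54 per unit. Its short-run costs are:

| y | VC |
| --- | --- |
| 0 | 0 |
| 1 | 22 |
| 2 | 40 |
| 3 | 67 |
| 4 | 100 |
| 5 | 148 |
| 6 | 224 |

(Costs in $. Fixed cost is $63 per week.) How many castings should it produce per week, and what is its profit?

y = 5; profit = $59

Compute π = P·y − TC at each output: y=0: -63; y=1: -31; y=2: 5; y=3: 32; y=4: 53; y=5: 59; y=6: 37.
Profit is maximized at y = 5. AVC there is 148/5 = $29.60 ≤ P, so producing beats shutting down (which would give -$63).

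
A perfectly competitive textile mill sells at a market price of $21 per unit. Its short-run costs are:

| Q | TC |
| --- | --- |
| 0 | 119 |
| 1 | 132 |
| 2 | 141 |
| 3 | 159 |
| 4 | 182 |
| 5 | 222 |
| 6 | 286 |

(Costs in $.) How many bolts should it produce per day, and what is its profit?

Q = 3; profit = -$96

Tabulate TR − TC: Q=0: -119; Q=1: -111; Q=2: -99; Q=3: -96; Q=4: -98; Q=5: -117; Q=6: -160.
Profit is maximized at Q = 3. AVC there is 40/3 = $13.33 ≤ P, so producing beats shutting down (which would give -$119).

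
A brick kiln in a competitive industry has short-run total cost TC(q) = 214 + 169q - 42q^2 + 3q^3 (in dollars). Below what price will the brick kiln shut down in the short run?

Short-run supply begins at min AVC. From VC = 169q - 42q^2 + 3q^3, AVC = 169 - 42q + 3q^2.
At the minimum of AVC, MC = AVC. MC = 169 - 84q + 9q^2; setting MC = AVC gives 6q^2 - 42q = 0, so q = 7. min AVC = 22.
The firm shuts down for any P below $22.

$22 per unit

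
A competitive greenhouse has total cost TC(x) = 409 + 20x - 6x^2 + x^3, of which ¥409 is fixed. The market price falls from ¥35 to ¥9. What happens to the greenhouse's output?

AVC = 20 - 6x + x^2, minimized at x = 3 where min AVC = ¥11. MC = 20 - 12x + 3x^2.
At P = ¥35 ≥ min AVC, set P = MC on the rising branch: x = 5.
At P = ¥9 < min AVC = ¥11, price no longer covers variable cost at any output, so the firm shuts down: x = 0.

Output falls from 5 to 0 (the firm shuts down)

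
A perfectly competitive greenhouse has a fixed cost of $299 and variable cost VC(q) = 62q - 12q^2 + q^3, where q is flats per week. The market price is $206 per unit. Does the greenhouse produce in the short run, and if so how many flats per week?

Produce at q = 12

Strip out fixed cost: VC = 62q - 12q^2 + q^3. Then AVC = 62 - 12q + q^2 and MC = 62 - 24q + 3q^2.
The AVC parabola has its vertex at q = 12/2 = 6, where AVC = 62 - 12·6 + 6^2 = $26.
Because $206 ≥ $26, revenue can cover variable cost; the firm operates.
Set P = MC: 206 = 62 - 24q + 3q^2 → -144 - 24q + 3q^2 = 0. The roots are q = -4 and q = 12; the profit-maximizing output is on the rising part of MC, so q* = 12.
Check: AVC at q = 12 is $62 ≤ P, so revenue covers variable cost.
Profit = P·q − TC = 206·12 − 1043 = $1429.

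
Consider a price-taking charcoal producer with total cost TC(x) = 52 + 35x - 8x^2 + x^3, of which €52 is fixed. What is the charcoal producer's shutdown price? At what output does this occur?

€19 per unit, at x = 4

The firm shuts down when price falls below the minimum of average variable cost. AVC = VC/x = 35 - 8x + x^2.
At the minimum of AVC, MC = AVC. MC = 35 - 16x + 3x^2; setting MC = AVC gives 2x^2 - 8x = 0, so x = 4. min AVC = 19.
So the shutdown price is €19.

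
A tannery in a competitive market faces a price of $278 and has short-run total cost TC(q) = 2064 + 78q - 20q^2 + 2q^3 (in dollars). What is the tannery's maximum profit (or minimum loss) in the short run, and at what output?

AVC = 78 - 20q + 2q^2; min AVC = $28 at q = 5. Since P = $278 ≥ min AVC, the firm produces.
With MC = 78 - 40q + 6q^2, P = MC on the upward-sloping part at q* = 10.
TR = 278·10 = 2780. TC = 2064 + 780 = 2844. Profit = 2780 − 2844 = -$64.
By producing, the firm covers all variable cost plus $2000 of fixed cost; shutting down would lose the full $2064.

Profit = -$64 at q = 10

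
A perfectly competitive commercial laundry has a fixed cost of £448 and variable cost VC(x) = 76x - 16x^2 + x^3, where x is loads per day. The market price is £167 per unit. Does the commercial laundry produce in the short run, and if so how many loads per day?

Produce at x = 13

Strip out fixed cost: VC = 76x - 16x^2 + x^3. Then AVC = 76 - 16x + x^2 and MC = 76 - 32x + 3x^2.
AVC is minimized where dAVC/dx = -16 + 2x = 0, at x = 8; min AVC = 76 - 16·8 + 8^2 = £12.
P = £167 exceeds min AVC = £12, so the firm stays open.
Solving P = MC: -91 - 32x + 3x^2 = 0 ⇒ x = -7/3 or 13. On the upward-sloping branch, x* = 13.
Check: AVC at x = 13 is £37 ≤ P, so revenue covers variable cost.
Profit = P·x − TC = 167·13 − 929 = £1242.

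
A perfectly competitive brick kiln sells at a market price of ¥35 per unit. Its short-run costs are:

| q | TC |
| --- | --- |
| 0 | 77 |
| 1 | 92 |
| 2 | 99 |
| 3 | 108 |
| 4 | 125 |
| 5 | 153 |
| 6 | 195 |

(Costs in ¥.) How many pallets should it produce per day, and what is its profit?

Compute π = P·q − TC at each output: q=0: -77; q=1: -57; q=2: -29; q=3: -3; q=4: 15; q=5: 22; q=6: 15.
Profit is maximized at q = 5. AVC there is 76/5 = ¥15.20 ≤ P, so producing beats shutting down (which would give -¥77).

q = 5; profit = ¥22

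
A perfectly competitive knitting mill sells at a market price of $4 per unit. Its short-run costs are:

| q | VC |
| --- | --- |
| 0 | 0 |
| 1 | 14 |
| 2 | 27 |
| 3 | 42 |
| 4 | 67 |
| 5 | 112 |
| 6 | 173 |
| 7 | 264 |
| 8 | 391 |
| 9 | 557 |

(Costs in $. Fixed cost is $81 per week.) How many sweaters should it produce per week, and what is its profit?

q = 0 (shut down); profit = -$81

Profit at each row (π = 4q − TC): q=0: -81; q=1: -91; q=2: -100; q=3: -111; q=4: -132; q=5: -173; q=6: -230; q=7: -317; q=8: -440; q=9: -602.
Profit is highest at q = 0. Equivalently, the lowest AVC in the table is 27/2 ≈ $13.50 at q = 2, and P = $4 falls below it — price never covers variable cost, so the firm shuts down and loses only its fixed cost.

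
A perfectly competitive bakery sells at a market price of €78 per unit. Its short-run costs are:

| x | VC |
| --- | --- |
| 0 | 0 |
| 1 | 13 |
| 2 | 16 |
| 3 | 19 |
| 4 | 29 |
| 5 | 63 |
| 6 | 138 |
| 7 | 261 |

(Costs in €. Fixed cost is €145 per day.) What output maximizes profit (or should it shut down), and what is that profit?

Compute π = P·x − TC at each output: x=0: -145; x=1: -80; x=2: -5; x=3: 70; x=4: 138; x=5: 182; x=6: 185; x=7: 140.
Profit is maximized at x = 6. AVC there is 138/6 = €23 ≤ P, so producing beats shutting down (which would give -€145).

x = 6; profit = €185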